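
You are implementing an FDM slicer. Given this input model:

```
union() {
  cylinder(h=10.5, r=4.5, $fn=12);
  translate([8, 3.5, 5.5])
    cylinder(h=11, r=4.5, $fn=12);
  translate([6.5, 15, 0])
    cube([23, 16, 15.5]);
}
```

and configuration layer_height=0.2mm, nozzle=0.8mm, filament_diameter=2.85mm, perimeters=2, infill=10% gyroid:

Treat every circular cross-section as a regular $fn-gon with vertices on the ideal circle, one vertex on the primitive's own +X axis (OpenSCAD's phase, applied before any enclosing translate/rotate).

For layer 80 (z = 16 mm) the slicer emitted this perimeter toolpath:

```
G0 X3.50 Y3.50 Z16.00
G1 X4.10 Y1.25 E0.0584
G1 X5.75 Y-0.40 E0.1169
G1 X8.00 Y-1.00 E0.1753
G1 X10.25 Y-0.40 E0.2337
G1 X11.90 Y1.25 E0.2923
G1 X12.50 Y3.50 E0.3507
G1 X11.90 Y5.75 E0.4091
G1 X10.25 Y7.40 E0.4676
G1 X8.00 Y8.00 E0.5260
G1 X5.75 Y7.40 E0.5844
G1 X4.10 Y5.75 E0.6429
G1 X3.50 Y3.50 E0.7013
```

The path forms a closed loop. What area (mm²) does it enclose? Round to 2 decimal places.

Apply the shoelace formula to the sequence of (X, Y) vertices; enclosed area = 60.80 mm².

60.80 mm²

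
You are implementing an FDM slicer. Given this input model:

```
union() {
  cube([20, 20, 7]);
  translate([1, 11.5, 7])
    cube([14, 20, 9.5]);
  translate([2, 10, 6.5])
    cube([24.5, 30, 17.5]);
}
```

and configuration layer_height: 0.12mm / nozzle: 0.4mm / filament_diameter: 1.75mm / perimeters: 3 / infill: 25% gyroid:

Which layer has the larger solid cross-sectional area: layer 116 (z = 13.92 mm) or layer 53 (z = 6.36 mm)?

Layer 116 (z = 13.92): the cube does not reach this height (z outside [0, 7]); the 14×20 cube at (1, 11.5) contributes its full rectangle (area 280.00 mm²); the cube at (2, 10) (footprint 24.5×30) is included at this height (area 735.00 mm²); Taking the union: the regions partially overlap — summed areas 1015.00 mm² minus the doubly-counted overlap 260.00 mm² gives 755.00 mm² — area = 755.00 mm². So its area = 755.00 mm². Layer 53 (z = 6.36): the cube is present — its section is the full 20×20 rectangle (area 400.00 mm²); the cube at (1, 11.5) is not intersected at this z (z outside [7, 16.5]); the cube at (2, 10) is absent (z outside [6.5, 24]); Combining (union): only the 20×20 cube is present, so the union is just that shape — area = 400.00 mm². So its area = 400.00 mm². Layer 116 is larger (755.00 vs 400.00 mm²).

layer 116 (z = 13.92 mm)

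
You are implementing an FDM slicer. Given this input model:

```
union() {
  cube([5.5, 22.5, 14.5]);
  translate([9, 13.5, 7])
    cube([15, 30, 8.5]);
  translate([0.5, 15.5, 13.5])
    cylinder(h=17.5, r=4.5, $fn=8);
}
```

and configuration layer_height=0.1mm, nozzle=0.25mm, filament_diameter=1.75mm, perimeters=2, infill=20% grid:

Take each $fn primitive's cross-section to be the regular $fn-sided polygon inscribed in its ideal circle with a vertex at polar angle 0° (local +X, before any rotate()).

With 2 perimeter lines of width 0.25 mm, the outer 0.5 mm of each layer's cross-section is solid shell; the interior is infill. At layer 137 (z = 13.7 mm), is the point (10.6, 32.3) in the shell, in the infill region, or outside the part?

At z = 13.7 mm: the cube is present — its section is the full 5.5×22.5 rectangle; the cube at (9, 13.5) (footprint 15×30) is included at this height; the r=4.5 cylinder at (0.5, 15.5) gives a regular 8-gon of circumradius 4.5 (constant along its height); Merging all regions: the regions partially overlap (shared area 33.03 mm²), so overlapping operands fuse into one piece — 2 connected regions. Overall, the cross-section has 2 separate islands. The nearest boundary edge runs (9.00, 13.50)→(9.00, 43.50); distance from the point to it = 1.60 mm. (Shell/infill is judged within the island containing the point — the largest one.) The point is inside the cross-section and 1.60 mm from the nearest boundary — more than the 0.5 mm shell width (2 × 0.25), so it's in the infill interior.

infill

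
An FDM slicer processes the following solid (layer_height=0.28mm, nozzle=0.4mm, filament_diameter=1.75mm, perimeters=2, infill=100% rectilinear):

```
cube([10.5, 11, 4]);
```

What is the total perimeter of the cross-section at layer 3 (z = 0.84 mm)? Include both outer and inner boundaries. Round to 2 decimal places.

At z = 0.84 mm: the cube is present — its section is the full 10.5×11 rectangle (perimeter 43.00 mm). Overall, the cross-section is a single solid region. Total boundary length (outer) = 43.00 mm.

43.00 mm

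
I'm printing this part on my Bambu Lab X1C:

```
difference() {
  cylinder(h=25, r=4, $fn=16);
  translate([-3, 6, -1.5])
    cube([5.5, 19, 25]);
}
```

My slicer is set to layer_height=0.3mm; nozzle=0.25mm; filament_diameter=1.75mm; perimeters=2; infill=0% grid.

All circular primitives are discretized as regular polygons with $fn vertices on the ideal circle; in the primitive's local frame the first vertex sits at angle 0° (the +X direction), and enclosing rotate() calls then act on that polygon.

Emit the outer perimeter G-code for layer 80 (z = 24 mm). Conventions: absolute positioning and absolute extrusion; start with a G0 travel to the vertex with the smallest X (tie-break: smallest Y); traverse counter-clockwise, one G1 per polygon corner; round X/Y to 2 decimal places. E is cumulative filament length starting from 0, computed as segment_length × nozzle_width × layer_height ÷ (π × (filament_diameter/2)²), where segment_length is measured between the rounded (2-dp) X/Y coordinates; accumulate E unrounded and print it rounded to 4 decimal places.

At z = 24 mm: the r=4 cylinder contributes a regular 16-gon of circumradius 4; the cube at (-3, 6) is not intersected at this z (z outside [-1.5, 23.5]); After the difference (first − rest): none of the subtracted shapes is present at this height, so the r=4 cylinder is unchanged — 1 connected region. The outline is a single polygon with 16 vertices. Extrusion per mm of travel: 0.25 × 0.3 / (π × 0.875²) = 0.031181. Accumulating E over each segment gives final E = 0.7791.

G0 X-4.00 Y0.00 Z24.00
G1 X-3.70 Y-1.53 E0.0486
G1 X-2.83 Y-2.83 E0.0974
G1 X-1.53 Y-3.70 E0.1462
G1 X0.00 Y-4.00 E0.1948
G1 X1.53 Y-3.70 E0.2434
G1 X2.83 Y-2.83 E0.2922
G1 X3.70 Y-1.53 E0.3410
G1 X4.00 Y0.00 E0.3896
G1 X3.70 Y1.53 E0.4382
G1 X2.83 Y2.83 E0.4870
G1 X1.53 Y3.70 E0.5357
G1 X0.00 Y4.00 E0.5843
G1 X-1.53 Y3.70 E0.6330
G1 X-2.83 Y2.83 E0.6817
G1 X-3.70 Y1.53 E0.7305
G1 X-4.00 Y0.00 E0.7791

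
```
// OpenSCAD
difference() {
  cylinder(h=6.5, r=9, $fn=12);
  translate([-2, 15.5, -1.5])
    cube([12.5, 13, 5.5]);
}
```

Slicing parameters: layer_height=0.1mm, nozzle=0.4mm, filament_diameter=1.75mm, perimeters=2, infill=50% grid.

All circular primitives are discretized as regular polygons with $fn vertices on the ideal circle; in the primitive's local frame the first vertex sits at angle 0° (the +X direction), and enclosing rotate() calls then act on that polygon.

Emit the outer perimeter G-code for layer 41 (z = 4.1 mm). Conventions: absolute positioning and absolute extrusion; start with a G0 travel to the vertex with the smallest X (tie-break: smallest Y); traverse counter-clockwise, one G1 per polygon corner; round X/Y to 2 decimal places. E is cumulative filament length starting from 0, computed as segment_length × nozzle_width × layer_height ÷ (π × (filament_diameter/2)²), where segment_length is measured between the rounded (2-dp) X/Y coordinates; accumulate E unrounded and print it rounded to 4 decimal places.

G0 X-9.00 Y0.00 Z4.10
G1 X-7.79 Y-4.50 E0.0775
G1 X-4.50 Y-7.79 E0.1549
G1 X0.00 Y-9.00 E0.2324
G1 X4.50 Y-7.79 E0.3099
G1 X7.79 Y-4.50 E0.3872
G1 X9.00 Y0.00 E0.4647
G1 X7.79 Y4.50 E0.5422
G1 X4.50 Y7.79 E0.6196
G1 X0.00 Y9.00 E0.6971
G1 X-4.50 Y7.79 E0.7746
G1 X-7.79 Y4.50 E0.8520
G1 X-9.00 Y0.00 E0.9295

At z = 4.1 mm: the r=9 cylinder gives a regular 12-gon of circumradius 9 (constant along its height); the cube at (-2, 15.5) is not intersected at this z (z outside [-1.5, 4]); Subtracting the remaining from the first: none of the subtracted shapes is present at this height, so the r=9 cylinder is unchanged — 1 connected region. The outline is a single polygon with 12 vertices. Extrusion per mm of travel: 0.4 × 0.1 / (π × 0.875²) = 0.016630. Accumulating E over each segment gives final E = 0.9295.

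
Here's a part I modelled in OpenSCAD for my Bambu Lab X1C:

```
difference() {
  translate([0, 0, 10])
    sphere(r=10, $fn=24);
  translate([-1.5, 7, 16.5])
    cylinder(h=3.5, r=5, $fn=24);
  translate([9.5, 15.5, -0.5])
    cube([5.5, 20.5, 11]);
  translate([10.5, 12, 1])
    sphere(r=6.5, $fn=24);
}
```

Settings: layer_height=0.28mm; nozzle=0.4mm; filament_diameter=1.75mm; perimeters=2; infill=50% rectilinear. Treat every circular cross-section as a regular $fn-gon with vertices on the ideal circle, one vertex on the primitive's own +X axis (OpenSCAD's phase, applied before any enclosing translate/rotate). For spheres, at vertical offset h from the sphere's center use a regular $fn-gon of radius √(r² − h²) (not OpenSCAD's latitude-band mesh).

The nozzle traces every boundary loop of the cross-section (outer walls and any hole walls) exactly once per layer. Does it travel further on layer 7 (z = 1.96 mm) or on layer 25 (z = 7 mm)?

Layer 7 (z = 1.96): the r=10 sphere contributes a regular 24-gon of circumradius √(10²−8.04²) = 5.946 (perimeter = 2·24·5.946·sin(180°/24) = 37.26 mm); the cylinder at (-1.5, 7) does not reach this height (z outside [16.5, 20]); the cube at (9.5, 15.5) (footprint 5.5×20.5) is included at this height (perimeter 52.00 mm); the r=6.5 sphere at (10.5, 12) contributes a regular 24-gon of circumradius √(6.5²−0.96²) = 6.429 (perimeter = 2·24·6.429·sin(180°/24) = 40.28 mm); Subtracting the remaining from the first: starting from the r=10 sphere, the 5.5×20.5 cube at (9.5, 15.5) misses the remaining region (no effect); the r=6.5 sphere at (10.5, 12) misses the remaining region (no effect) — boundary = 37.26 mm. So its perimeter = 37.26 mm. Layer 25 (z = 7): the r=10 sphere slices to a regular 24-gon of circumradius 9.539 (√(r²−h²) with h=3 from center) (perimeter = 2·24·9.539·sin(180°/24) = 59.77 mm); the cylinder at (-1.5, 7) is absent (z outside [16.5, 20]); the cube at (9.5, 15.5) is present — its section is the full 5.5×20.5 rectangle (perimeter 52.00 mm); the sphere at (10.5, 12): section is a regular 24-gon, circumradius = √(r²−h²) = √(6.5²−6²) = 2.500 (perimeter = 2·24·2.500·sin(180°/24) = 15.66 mm); After the difference (first − rest): starting from the r=10 sphere, the 5.5×20.5 cube at (9.5, 15.5) misses the remaining region (no effect); the r=6.5 sphere at (10.5, 12) misses the remaining region (no effect) — boundary = 59.77 mm. So its perimeter = 59.77 mm. Layer 25 is larger (59.77 vs 37.26 mm).

layer 25 (z = 7 mm)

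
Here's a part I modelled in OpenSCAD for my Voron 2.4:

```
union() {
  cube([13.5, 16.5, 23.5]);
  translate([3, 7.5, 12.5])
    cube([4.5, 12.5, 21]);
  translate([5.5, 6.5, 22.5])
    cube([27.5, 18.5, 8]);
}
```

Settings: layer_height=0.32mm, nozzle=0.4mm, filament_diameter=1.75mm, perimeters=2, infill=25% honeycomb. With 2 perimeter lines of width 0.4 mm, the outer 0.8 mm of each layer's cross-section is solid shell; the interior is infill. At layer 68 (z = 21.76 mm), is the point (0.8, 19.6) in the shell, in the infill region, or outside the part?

outside

At z = 21.76 mm: the 13.5×16.5 cube contributes its full rectangle; the cube at (3, 7.5) (footprint 4.5×12.5) is included at this height; the cube at (5.5, 6.5) does not reach this height (z outside [22.5, 30.5]); Taking the union: the regions partially overlap (shared area 40.50 mm²), so overlapping operands fuse into one piece — 1 connected region. Overall, the cross-section is a single solid region. The nearest boundary edge runs (3.00, 16.50)→(3.00, 20.00); distance from the point to it = 2.20 mm. The point is not inside any of the regions above, so it lies outside the cross-section (2.20 mm from the nearest boundary).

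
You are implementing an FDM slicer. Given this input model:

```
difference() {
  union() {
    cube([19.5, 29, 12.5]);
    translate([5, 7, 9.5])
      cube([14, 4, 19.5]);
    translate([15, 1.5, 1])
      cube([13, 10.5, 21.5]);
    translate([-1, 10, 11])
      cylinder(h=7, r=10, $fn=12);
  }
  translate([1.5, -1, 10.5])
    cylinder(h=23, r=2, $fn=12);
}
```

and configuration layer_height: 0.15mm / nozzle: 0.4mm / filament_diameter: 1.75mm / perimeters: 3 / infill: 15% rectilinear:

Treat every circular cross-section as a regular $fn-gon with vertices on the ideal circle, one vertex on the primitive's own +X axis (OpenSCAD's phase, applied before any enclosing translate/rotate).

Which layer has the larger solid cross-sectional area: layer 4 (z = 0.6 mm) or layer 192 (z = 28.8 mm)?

Layer 4 (z = 0.6): the cube is present — its section is the full 19.5×29 rectangle (area 565.50 mm²); the cube at (5, 7) does not reach this height (z outside [9.5, 29]); the cube at (15, 1.5) is not intersected at this z (z outside [1, 22.5]); the cylinder at (-1, 10) is not intersected at this z (z outside [11, 18]); Merging all regions: only the 19.5×29 cube is present, so the union is just that shape — area = 565.50 mm²; the cylinder at (1.5, -1) does not reach this height (z outside [10.5, 33.5]); Taking the first minus the rest: none of the subtracted shapes is present at this height, so that combined region is unchanged — area = 565.50 mm². So its area = 565.50 mm². Layer 192 (z = 28.8): the cube does not reach this height (z outside [0, 12.5]); the 14×4 cube at (5, 7) contributes its full rectangle (area 56.00 mm²); the cube at (15, 1.5) is not intersected at this z (z outside [1, 22.5]); the cylinder at (-1, 10) does not reach this height (z outside [11, 18]); Taking the union: only the 14×4 cube at (5, 7) is present, so the union is just that shape — area = 56.00 mm²; the cylinder at (1.5, -1): section is a regular 12-gon, circumradius r=2 (area = (12/2)·2.000²·sin(360°/12) = 12.00 mm²); After the difference (first − rest): starting from the result so far (56.00 mm²), the r=2 cylinder at (1.5, -1) misses the remaining region (no effect) — area = 56.00 mm². So its area = 56.00 mm². Layer 4 is larger (565.50 vs 56.00 mm²).

layer 4 (z = 0.6 mm)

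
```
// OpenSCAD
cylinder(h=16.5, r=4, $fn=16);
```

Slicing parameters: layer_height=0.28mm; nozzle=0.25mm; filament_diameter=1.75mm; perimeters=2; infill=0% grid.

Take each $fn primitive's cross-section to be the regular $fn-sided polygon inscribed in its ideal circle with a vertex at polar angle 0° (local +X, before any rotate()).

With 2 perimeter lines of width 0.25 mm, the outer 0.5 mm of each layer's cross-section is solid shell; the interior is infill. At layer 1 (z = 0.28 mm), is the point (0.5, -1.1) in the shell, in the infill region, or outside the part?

infill

At z = 0.28 mm: the r=4 cylinder gives a regular 16-gon of circumradius 4 (constant along its height). Overall, the cross-section is a single solid region. The nearest boundary edge runs (1.53, -3.70)→(2.83, -2.83); distance from the point to it = 2.73 mm. The point is inside the cross-section and 2.73 mm from the nearest boundary — more than the 0.5 mm shell width (2 × 0.25), so it's in the infill interior.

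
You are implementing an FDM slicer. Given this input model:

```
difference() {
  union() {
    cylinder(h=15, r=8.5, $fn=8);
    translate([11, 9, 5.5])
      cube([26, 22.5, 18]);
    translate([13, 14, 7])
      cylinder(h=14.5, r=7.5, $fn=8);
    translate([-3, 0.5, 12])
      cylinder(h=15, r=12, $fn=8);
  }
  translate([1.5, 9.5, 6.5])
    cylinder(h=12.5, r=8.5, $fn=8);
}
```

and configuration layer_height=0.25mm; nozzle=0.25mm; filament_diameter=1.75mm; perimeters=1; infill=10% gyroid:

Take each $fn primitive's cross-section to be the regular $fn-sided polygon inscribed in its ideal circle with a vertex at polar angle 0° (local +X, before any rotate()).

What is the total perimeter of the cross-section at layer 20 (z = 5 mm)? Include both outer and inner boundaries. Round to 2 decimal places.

52.04 mm

At z = 5 mm: the r=8.5 cylinder gives a regular 8-gon of circumradius 8.5 (constant along its height) (perimeter = 2·8·8.500·sin(180°/8) = 52.04 mm); the cube at (11, 9) is absent (z outside [5.5, 23.5]); the cylinder at (13, 14) is absent (z outside [7, 21.5]); the cylinder at (-3, 0.5) does not reach this height (z outside [12, 27]); Combining (union): only the r=8.5 cylinder is present, so the union is just that shape — boundary = 52.04 mm; the cylinder at (1.5, 9.5) is absent (z outside [6.5, 19]); After the difference (first − rest): none of the subtracted shapes is present at this height, so that combined region is unchanged — boundary = 52.04 mm. Overall, the cross-section is a single solid region. Total boundary length (outer) = 52.04 mm.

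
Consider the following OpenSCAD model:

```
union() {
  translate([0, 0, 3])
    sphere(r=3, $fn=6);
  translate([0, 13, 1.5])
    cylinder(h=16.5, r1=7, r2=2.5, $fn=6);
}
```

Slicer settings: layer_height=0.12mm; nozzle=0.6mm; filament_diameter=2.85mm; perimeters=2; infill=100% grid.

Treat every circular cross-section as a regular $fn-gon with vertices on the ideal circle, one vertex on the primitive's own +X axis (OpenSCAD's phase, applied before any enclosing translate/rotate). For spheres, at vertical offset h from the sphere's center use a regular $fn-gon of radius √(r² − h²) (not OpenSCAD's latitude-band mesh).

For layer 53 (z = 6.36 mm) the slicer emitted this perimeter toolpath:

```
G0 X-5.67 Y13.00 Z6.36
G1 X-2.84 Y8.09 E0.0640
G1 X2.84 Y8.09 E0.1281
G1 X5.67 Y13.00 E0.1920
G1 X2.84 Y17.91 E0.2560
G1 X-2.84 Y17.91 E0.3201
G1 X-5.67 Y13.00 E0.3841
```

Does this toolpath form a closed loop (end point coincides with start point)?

yes

Start point (G0): (-5.67, 13.00). End point (last G1): the path returns to the start — closed.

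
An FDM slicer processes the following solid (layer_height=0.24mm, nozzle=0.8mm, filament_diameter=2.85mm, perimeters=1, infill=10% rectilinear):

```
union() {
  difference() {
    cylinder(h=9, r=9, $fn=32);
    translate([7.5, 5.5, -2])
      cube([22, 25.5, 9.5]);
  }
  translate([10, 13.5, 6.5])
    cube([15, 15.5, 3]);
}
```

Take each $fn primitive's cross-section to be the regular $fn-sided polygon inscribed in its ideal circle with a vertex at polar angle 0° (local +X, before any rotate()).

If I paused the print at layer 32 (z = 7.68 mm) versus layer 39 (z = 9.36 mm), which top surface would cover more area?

Layer 32 (z = 7.68): the r=9 cylinder gives a regular 32-gon of circumradius 9 (constant along its height) (area = (32/2)·9.000²·sin(360°/32) = 252.84 mm²); the cube at (7.5, 5.5) is not intersected at this z (z outside [-2, 7.5]); Taking the first minus the rest: none of the subtracted shapes is present at this height, so the r=9 cylinder is unchanged — area = 252.84 mm²; the cube at (10, 13.5) (footprint 15×15.5) is included at this height (area 232.50 mm²); Taking the union: the 2 present regions are separate (no shared area or edge), so areas and boundary lengths simply add and each stays a separate island — area = 485.34 mm². So its area = 485.34 mm². Layer 39 (z = 9.36): the cylinder is not intersected at this z (z outside [0, 9]); the cube at (7.5, 5.5) is absent (z outside [-2, 7.5]); Taking the first minus the rest: the first operand is absent here, so nothing remains; the 15×15.5 cube at (10, 13.5) contributes its full rectangle (area 232.50 mm²); Merging all regions: only the 15×15.5 cube at (10, 13.5) is present, so the union is just that shape — area = 232.50 mm². So its area = 232.50 mm². Layer 32 is larger (485.34 vs 232.50 mm²).

layer 32 (z = 7.68 mm)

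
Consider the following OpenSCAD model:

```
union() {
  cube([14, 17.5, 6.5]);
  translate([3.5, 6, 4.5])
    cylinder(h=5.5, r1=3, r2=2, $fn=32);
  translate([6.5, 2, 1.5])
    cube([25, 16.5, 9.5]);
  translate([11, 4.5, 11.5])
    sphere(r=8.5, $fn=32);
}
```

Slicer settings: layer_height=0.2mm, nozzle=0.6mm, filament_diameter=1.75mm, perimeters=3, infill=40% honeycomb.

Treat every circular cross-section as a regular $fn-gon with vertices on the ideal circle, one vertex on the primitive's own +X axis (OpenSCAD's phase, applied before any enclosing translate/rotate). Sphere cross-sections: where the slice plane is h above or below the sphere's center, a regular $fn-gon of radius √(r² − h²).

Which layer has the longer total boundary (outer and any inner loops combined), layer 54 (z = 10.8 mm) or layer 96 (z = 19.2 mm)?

layer 54 (z = 10.8 mm)

Layer 54 (z = 10.8): the cube does not reach this height (z outside [0, 6.5]); the cone at (3.5, 6) is absent (z outside [4.5, 10]); the 25×16.5 cube at (6.5, 2) contributes its full rectangle (perimeter 83.00 mm); the sphere at (11, 4.5): section is a regular 32-gon, circumradius = √(r²−h²) = √(8.5²−0.7²) = 8.471 (perimeter = 2·32·8.471·sin(180°/32) = 53.14 mm); Taking the union: the regions partially overlap (shared area 124.15 mm²), so the edge portions inside another operand are dropped and the merged outline is re-measured after clipping — boundary = 93.36 mm. So its perimeter = 93.36 mm. Layer 96 (z = 19.2): the cube is absent (z outside [0, 6.5]); the cone at (3.5, 6) is not intersected at this z (z outside [4.5, 10]); the cube at (6.5, 2) does not reach this height (z outside [1.5, 11]); the r=8.5 sphere at (11, 4.5) contributes a regular 32-gon of circumradius √(8.5²−7.7²) = 3.600 (perimeter = 2·32·3.600·sin(180°/32) = 22.58 mm); Merging all regions: only the r=8.5 sphere at (11, 4.5) is present, so the union is just that shape — boundary = 22.58 mm. So its perimeter = 22.58 mm. Layer 54 is larger (93.36 vs 22.58 mm).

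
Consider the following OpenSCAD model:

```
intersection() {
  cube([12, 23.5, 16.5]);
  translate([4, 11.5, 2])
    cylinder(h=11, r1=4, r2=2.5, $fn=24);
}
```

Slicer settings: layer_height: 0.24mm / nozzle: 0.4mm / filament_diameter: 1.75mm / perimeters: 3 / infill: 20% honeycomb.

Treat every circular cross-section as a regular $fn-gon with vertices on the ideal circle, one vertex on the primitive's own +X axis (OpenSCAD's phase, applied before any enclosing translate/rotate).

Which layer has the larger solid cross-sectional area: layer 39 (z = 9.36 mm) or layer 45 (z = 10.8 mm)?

Layer 39 (z = 9.36): the cube is present — its section is the full 12×23.5 rectangle (area 282.00 mm²); the cone at (4, 11.5) (r1=4→r2=2.5) has section circumradius 2.996 here — a regular 24-gon (area = (24/2)·2.996²·sin(360°/24) = 27.88 mm²); After intersecting: the cone at (4, 11.5) lies inside the 12×23.5 cube, so the common part is the cone at (4, 11.5) itself — area = 27.88 mm². So its area = 27.88 mm². Layer 45 (z = 10.8): the cube (footprint 12×23.5) is included at this height (area 282.00 mm²); the cone at (4, 11.5) contributes a regular 24-gon of circumradius 2.800 (interpolated between r1=4 and r2=2.5 at t=0.800) (area = (24/2)·2.800²·sin(360°/24) = 24.35 mm²); Keeping only the common overlap: the cone at (4, 11.5) lies inside the 12×23.5 cube, so the common part is the cone at (4, 11.5) itself — area = 24.35 mm². So its area = 24.35 mm². Layer 39 is larger (27.88 vs 24.35 mm²).

layer 39 (z = 9.36 mm)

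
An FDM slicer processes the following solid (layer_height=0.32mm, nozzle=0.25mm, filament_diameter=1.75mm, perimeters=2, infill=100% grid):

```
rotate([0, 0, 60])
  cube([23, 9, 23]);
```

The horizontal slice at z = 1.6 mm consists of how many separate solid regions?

1

At z = 1.6 mm: the 23×9 cube contributes its full rectangle; (rotated 60° about Z; rotation is an isometry so areas/perimeters/island counts are preserved). The result has 1 disconnected region.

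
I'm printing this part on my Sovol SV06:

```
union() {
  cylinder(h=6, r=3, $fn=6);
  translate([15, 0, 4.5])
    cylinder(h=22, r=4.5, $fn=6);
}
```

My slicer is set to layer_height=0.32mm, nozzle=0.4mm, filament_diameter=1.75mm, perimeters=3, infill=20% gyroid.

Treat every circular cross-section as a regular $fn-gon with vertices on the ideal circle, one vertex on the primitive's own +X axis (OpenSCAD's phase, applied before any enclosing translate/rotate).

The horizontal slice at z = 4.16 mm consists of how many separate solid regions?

1

At z = 4.16 mm: the r=3 cylinder gives a regular 6-gon of circumradius 3 (constant along its height); the cylinder at (15, 0) does not reach this height (z outside [4.5, 26.5]); Taking the union: only the r=3 cylinder is present, so the union is just that shape — 1 connected region. The result has 1 disconnected region.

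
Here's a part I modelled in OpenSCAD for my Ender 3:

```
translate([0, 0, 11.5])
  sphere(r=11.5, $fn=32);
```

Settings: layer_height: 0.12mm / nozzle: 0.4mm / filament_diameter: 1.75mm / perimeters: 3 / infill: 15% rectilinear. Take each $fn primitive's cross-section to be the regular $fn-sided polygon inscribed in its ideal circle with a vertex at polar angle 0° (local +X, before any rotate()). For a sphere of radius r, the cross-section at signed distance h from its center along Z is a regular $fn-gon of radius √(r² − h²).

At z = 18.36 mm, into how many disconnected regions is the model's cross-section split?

1

At z = 18.36 mm: the r=11.5 sphere contributes a regular 32-gon of circumradius √(11.5²−6.86²) = 9.230. The result has 1 disconnected region.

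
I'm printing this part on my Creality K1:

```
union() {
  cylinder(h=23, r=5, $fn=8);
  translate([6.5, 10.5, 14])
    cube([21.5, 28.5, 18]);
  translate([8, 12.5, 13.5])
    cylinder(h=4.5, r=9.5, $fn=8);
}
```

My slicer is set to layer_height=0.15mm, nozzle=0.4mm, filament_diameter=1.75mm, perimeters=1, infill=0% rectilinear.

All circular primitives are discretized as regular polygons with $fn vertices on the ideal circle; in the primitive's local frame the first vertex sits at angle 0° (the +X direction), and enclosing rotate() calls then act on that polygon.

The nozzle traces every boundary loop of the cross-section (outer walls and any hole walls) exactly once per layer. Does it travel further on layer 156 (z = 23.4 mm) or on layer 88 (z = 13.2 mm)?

layer 156 (z = 23.4 mm)

Layer 156 (z = 23.4): the cylinder does not reach this height (z outside [0, 23]); the 21.5×28.5 cube at (6.5, 10.5) contributes its full rectangle (perimeter 100.00 mm); the cylinder at (8, 12.5) is absent (z outside [13.5, 18]); Taking the union: only the 21.5×28.5 cube at (6.5, 10.5) is present, so the union is just that shape — boundary = 100.00 mm. So its perimeter = 100.00 mm. Layer 88 (z = 13.2): the r=5 cylinder contributes a regular 8-gon of circumradius 5 (perimeter = 2·8·5.000·sin(180°/8) = 30.61 mm); the cube at (6.5, 10.5) does not reach this height (z outside [14, 32]); the cylinder at (8, 12.5) is not intersected at this z (z outside [13.5, 18]); Merging all regions: only the r=5 cylinder is present, so the union is just that shape — boundary = 30.61 mm. So its perimeter = 30.61 mm. Layer 156 is larger (100.00 vs 30.61 mm).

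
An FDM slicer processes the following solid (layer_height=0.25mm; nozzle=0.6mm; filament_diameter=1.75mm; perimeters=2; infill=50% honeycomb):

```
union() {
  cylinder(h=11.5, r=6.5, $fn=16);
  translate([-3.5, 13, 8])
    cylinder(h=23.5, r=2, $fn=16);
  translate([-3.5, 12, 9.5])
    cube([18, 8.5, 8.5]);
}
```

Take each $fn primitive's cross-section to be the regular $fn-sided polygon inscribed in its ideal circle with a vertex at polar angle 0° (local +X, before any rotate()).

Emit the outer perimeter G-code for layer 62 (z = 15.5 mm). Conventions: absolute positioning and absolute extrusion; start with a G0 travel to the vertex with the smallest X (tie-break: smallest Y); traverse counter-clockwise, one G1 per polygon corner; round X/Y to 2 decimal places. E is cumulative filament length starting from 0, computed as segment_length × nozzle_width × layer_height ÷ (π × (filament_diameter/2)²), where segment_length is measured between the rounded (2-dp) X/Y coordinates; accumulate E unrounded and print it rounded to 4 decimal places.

G0 X-5.50 Y13.00 Z15.50
G1 X-5.35 Y12.23 E0.0489
G1 X-4.91 Y11.59 E0.0974
G1 X-4.27 Y11.15 E0.1458
G1 X-3.50 Y11.00 E0.1947
G1 X-2.73 Y11.15 E0.2436
G1 X-2.09 Y11.59 E0.2921
G1 X-1.81 Y12.00 E0.3230
G1 X14.50 Y12.00 E1.3402
G1 X14.50 Y20.50 E1.8703
G1 X-3.50 Y20.50 E2.9928
G1 X-3.50 Y15.00 E3.3358
G1 X-4.27 Y14.85 E3.3847
G1 X-4.91 Y14.41 E3.4331
G1 X-5.35 Y13.77 E3.4816
G1 X-5.50 Y13.00 E3.5305

At z = 15.5 mm: the cylinder is absent (z outside [0, 11.5]); the r=2 cylinder at (-3.5, 13) contributes a regular 16-gon of circumradius 2; the cube at (-3.5, 12) (footprint 18×8.5) is included at this height; Taking the union: the regions partially overlap (shared area 4.95 mm²), so overlapping operands fuse into one piece — 1 connected region. The outline is a single polygon with 15 vertices. Extrusion per mm of travel: 0.6 × 0.25 / (π × 0.875²) = 0.062363. Accumulating E over each segment gives final E = 3.5305.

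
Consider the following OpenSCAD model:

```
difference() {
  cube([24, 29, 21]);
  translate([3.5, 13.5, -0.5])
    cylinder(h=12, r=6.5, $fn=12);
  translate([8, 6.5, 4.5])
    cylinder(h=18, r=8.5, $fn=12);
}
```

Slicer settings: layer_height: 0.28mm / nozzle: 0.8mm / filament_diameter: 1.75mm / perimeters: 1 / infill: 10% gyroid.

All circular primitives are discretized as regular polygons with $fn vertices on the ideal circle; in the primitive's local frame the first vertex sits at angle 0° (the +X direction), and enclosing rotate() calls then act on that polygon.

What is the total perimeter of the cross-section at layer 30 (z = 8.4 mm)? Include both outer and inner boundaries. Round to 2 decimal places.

118.92 mm

At z = 8.4 mm: the 24×29 cube contributes its full rectangle (perimeter 106.00 mm); the r=6.5 cylinder at (3.5, 13.5) gives a regular 12-gon of circumradius 6.5 (constant along its height) (perimeter = 2·12·6.500·sin(180°/12) = 40.38 mm); the cylinder at (8, 6.5): section is a regular 12-gon, circumradius r=8.5 (perimeter = 2·12·8.500·sin(180°/12) = 52.80 mm); After the difference (first − rest): starting from the 24×29 cube, the r=6.5 cylinder at (3.5, 13.5) partially overlaps it — only the 105.55 mm² overlap (of its 126.75 mm²) is removed, clipping the outline; the r=8.5 cylinder at (8, 6.5) partially overlaps it — only the 150.09 mm² overlap (of its 216.75 mm²) is removed, clipping the outline — boundary = 118.92 mm. Overall, the cross-section has 2 separate islands. Total boundary length (outer) = 118.92 mm.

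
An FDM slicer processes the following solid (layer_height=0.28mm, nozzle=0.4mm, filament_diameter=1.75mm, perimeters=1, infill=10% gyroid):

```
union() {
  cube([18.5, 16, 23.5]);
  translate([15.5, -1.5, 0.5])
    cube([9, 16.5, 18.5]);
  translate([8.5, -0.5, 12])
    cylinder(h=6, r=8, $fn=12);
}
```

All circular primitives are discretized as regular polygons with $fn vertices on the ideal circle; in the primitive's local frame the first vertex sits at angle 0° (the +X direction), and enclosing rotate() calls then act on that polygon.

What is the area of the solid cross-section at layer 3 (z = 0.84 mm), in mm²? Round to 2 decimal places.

At z = 0.84 mm: the 18.5×16 cube contributes its full rectangle (area 296.00 mm²); the cube at (15.5, -1.5) is present — its section is the full 9×16.5 rectangle (area 148.50 mm²); the cylinder at (8.5, -0.5) is absent (z outside [12, 18]); Merging all regions: the regions partially overlap — summed areas 444.50 mm² minus the doubly-counted overlap 45.00 mm² gives 399.50 mm² — area = 399.50 mm². Overall, the cross-section is a single solid region. Net area = 399.50 mm².

399.50 mm²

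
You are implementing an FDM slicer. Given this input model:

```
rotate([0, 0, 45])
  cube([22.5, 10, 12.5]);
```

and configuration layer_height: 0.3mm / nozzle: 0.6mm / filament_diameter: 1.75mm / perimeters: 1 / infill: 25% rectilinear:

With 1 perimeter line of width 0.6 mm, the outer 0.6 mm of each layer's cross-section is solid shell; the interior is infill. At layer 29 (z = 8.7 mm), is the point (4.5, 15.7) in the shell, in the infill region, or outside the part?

At z = 8.7 mm: the 22.5×10 cube contributes its full rectangle; (rotated 45° about Z; rotation is an isometry so areas/perimeters/island counts are preserved). Overall, the cross-section is a single solid region. Undo the 45° rotation: the query point maps to (14.284, 7.920) in the un-rotated model frame. The nearest boundary edge runs (22.50, 10.00)→(0.00, 10.00); distance from the point to it = 2.08 mm. The point is inside the cross-section and 2.08 mm from the nearest boundary — more than the 0.6 mm shell width (1 × 0.6), so it's in the infill interior.

infill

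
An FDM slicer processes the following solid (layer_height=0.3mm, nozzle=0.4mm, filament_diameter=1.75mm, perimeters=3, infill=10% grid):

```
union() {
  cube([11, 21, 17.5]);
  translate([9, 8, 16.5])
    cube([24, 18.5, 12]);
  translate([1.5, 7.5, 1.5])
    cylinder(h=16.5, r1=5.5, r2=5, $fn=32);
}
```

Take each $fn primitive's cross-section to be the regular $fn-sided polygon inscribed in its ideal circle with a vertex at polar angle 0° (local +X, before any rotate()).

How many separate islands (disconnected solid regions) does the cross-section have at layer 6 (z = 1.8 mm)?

1

At z = 1.8 mm: the 11×21 cube contributes its full rectangle; the cube at (9, 8) is absent (z outside [16.5, 28.5]); the cone at (1.5, 7.5) contributes a regular 32-gon of circumradius 5.491 (interpolated between r1=5.5 and r2=5 at t=0.018); Combining (union): the regions partially overlap (shared area 63.27 mm²), so overlapping operands fuse into one piece — 1 connected region. Overall, the cross-section is a single solid region. Island count = 1.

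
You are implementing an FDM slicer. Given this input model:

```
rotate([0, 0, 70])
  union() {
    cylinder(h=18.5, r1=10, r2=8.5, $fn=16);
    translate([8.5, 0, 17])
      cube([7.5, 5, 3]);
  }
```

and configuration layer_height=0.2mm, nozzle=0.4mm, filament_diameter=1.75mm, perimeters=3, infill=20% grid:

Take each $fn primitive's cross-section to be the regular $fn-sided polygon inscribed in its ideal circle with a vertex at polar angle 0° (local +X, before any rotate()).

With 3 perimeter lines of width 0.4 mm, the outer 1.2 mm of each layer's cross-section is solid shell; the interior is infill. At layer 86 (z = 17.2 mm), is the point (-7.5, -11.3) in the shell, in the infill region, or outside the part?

At z = 17.2 mm: the cone: at t=0.930 of its height the radius interpolates to r₁+(r₂−r₁)t = 8.605, giving a regular 16-gon of that circumradius; the cube at (8.5, 0) (footprint 7.5×5) is included at this height; Taking the union: the regions partially overlap (shared area 0.03 mm²), so overlapping operands fuse into one piece — 1 connected region; (rotated 70° about Z; rotation is an isometry so areas/perimeters/island counts are preserved). Overall, the cross-section is a single solid region. Undo the 70° rotation: the query point maps to (-13.184, 3.183) in the un-rotated model frame. The nearest boundary edge runs (-8.61, 0.00)→(-7.95, 3.29); distance from the point to it = 5.11 mm. The point is not inside any of the regions above, so it lies outside the cross-section (5.11 mm from the nearest boundary).

outside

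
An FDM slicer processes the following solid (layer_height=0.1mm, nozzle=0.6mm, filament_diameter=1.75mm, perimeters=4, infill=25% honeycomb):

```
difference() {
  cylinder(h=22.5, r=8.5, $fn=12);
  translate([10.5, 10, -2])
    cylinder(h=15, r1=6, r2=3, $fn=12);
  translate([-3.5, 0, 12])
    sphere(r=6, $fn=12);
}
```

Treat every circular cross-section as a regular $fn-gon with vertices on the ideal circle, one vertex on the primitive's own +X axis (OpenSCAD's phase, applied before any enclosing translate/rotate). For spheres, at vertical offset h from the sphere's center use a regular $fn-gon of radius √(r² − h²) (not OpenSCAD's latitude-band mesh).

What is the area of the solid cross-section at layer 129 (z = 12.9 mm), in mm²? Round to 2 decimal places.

At z = 12.9 mm: the r=8.5 cylinder gives a regular 12-gon of circumradius 8.5 (constant along its height) (area = (12/2)·8.500²·sin(360°/12) = 216.75 mm²); the cone at (10.5, 10) contributes a regular 12-gon of circumradius 3.020 (interpolated between r1=6 and r2=3 at t=0.993) (area = (12/2)·3.020²·sin(360°/12) = 27.36 mm²); the r=6 sphere at (-3.5, 0) contributes a regular 12-gon of circumradius √(6²−0.9²) = 5.932 (area = (12/2)·5.932²·sin(360°/12) = 105.57 mm²); After the difference (first − rest): starting from the r=8.5 cylinder (216.75 mm²), the cone at (10.5, 10) misses the remaining region (no effect); the r=6 sphere at (-3.5, 0) partially overlaps it — only the 98.85 mm² overlap (of its 105.57 mm²) is removed, clipping the outline — area = 117.90 mm². Overall, the cross-section is a single solid region. Net area = 117.90 mm².

117.90 mm²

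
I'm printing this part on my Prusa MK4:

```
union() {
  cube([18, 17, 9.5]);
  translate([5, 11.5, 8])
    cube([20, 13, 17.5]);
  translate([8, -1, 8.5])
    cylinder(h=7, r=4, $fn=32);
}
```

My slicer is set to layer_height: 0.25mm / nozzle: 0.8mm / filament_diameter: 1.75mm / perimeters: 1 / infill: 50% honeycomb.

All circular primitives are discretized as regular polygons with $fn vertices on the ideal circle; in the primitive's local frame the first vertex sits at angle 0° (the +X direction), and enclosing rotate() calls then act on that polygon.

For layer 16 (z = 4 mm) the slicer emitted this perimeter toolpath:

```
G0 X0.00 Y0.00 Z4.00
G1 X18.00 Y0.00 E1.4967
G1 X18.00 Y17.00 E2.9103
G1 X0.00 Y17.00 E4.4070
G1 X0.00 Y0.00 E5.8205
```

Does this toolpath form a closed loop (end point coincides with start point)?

Start point (G0): (0.00, 0.00). End point (last G1): the path returns to the start — closed.

yes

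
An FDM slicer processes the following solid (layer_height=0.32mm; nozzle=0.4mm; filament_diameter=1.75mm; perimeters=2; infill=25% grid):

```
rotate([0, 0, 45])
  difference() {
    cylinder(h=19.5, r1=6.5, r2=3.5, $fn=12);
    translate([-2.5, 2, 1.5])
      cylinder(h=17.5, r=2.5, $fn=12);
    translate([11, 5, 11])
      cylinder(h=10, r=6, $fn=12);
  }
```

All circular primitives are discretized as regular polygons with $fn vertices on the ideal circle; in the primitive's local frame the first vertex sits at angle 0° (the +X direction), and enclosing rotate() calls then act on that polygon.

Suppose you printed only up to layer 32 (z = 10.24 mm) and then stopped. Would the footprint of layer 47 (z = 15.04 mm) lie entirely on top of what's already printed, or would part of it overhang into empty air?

Compare the two slices. At z = 10.24: the cone: at t=0.525 of its height the radius interpolates to r₁+(r₂−r₁)t = 4.925, giving a regular 12-gon of that circumradius (area = (12/2)·4.925²·sin(360°/12) = 72.76 mm²); the cylinder at (-2.5, 2): section is a regular 12-gon, circumradius r=2.5 (area = (12/2)·2.500²·sin(360°/12) = 18.75 mm²); the cylinder at (11, 5) is absent (z outside [11, 21]); Taking the first minus the rest: starting from the cone (72.76 mm²), the r=2.5 cylinder at (-2.5, 2) partially overlaps it — only the 16.06 mm² overlap (of its 18.75 mm²) is removed, clipping the outline — area = 56.70 mm²; (whole slice rotated 45° about Z — lengths, areas and connectivity unchanged). At z = 15.04: the cone contributes a regular 12-gon of circumradius 4.186 (interpolated between r1=6.5 and r2=3.5 at t=0.771) (area = (12/2)·4.186²·sin(360°/12) = 52.57 mm²); the r=2.5 cylinder at (-2.5, 2) contributes a regular 12-gon of circumradius 2.5 (area = (12/2)·2.500²·sin(360°/12) = 18.75 mm²); the r=6 cylinder at (11, 5) contributes a regular 12-gon of circumradius 6 (area = (12/2)·6.000²·sin(360°/12) = 108.00 mm²); Subtracting the remaining from the first: starting from the cone (52.57 mm²), the r=2.5 cylinder at (-2.5, 2) partially overlaps it — only the 12.44 mm² overlap (of its 18.75 mm²) is removed, clipping the outline; the r=6 cylinder at (11, 5) misses the remaining region (no effect) — area = 40.13 mm²; (whole slice rotated 45° about Z — lengths, areas and connectivity unchanged). Checking containment: the cross-section at z = 15.04 is a subset of the cross-section at z = 10.24.

entirely on top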